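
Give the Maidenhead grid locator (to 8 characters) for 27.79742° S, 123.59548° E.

Offset from 180°W / 90°S: lon 303.59548°, lat 62.20258°.
Field: 303.59548/20 → 15 → P, 62.20258/10 → 6 → G; chars PG.
Square: 3.59548/2 → 1, 2.20258/1 → 2; chars 12.
Subsquare: 1.59548/0.0833333 → 19 → t, 0.20258/0.0416667 → 4 → e; chars te.
Extended square: 0.01215/0.00833333 → 1, 0.03591/0.00416667 → 8; chars 18.

PG12te18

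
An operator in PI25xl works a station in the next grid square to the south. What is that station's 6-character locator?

PI25xk

Latitude subsquare l = 11; −1 → 10 = k.
The longitude characters are unchanged.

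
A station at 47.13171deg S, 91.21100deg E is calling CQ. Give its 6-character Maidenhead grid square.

NE52ou

Shift to the Maidenhead origin (180°W, 90°S): lon 271.2110, lat 42.8683.
Field: lon ⌊271.2110/20⌋ = 13 → N; lat ⌊42.8683/10⌋ = 4 → E.
Square: lon ⌊11.2110/2⌋ = 5; lat ⌊2.8683/1⌋ = 2.
Subsquare: lon ⌊1.2110/0.0833333⌋ = 14 → o; lat ⌊0.8683/0.0416667⌋ = 20 → u.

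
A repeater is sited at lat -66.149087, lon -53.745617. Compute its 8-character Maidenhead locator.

GC33du04

Offset from 180°W / 90°S: lon 126.25438°, lat 23.85091°.
Field: lon ⌊126.25438/20⌋ = 6 → G; lat ⌊23.85091/10⌋ = 2 → C.
Square: lon ⌊6.25438/2⌋ = 3; lat ⌊3.85091/1⌋ = 3.
Subsquare: lon ⌊0.25438/0.0833333⌋ = 3 → d; lat ⌊0.85091/0.0416667⌋ = 20 → u.
Extended square: lon ⌊0.00438/0.00833333⌋ = 0; lat ⌊0.01758/0.00416667⌋ = 4.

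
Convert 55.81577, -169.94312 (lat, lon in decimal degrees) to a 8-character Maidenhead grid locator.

AO55at65

Shift to the Maidenhead origin (180°W, 90°S): lon 10.05688, lat 145.81577.
Field: lon ⌊10.05688/20⌋ = 0 → A; lat ⌊145.81577/10⌋ = 14 → O.
Square: lon ⌊10.05688/2⌋ = 5; lat ⌊5.81577/1⌋ = 5.
Subsquare: lon ⌊0.05688/0.0833333⌋ = 0 → a; lat ⌊0.81577/0.0416667⌋ = 19 → t.
Extended square: lon ⌊0.05688/0.00833333⌋ = 6; lat ⌊0.02410/0.00416667⌋ = 5.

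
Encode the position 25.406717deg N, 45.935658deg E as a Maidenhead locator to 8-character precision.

LL25xj27

Offset from 180°W / 90°S: lon 225.93566°, lat 115.40672°.
Field (20°×10°, letters A–R): lon ⌊225.93566/20⌋ = 11 → L; lat ⌊115.40672/10⌋ = 11 → L.
Square (2°×1°, digits 0–9): lon ⌊5.93566/2⌋ = 2; lat ⌊5.40672/1⌋ = 5.
Subsquare (5′×2.5′, letters a–x): lon ⌊1.93566/0.0833333⌋ = 23 → x; lat ⌊0.40672/0.0416667⌋ = 9 → j.
Extended square (30″×15″, digits 0–9): lon ⌊0.01899/0.00833333⌋ = 2; lat ⌊0.03172/0.00416667⌋ = 7.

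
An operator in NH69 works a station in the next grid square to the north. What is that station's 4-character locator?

NI60

Latitude square 9; +1 → 10, wraps to 0, carry into field.
Latitude field H = 7; +1 → 8 = I.
The longitude characters are unchanged.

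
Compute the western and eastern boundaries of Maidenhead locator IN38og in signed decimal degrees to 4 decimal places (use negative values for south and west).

-12.8333, -12.7500

Field I=8, N=13: +8·20° lon, +13·10° lat → SW at lon -20°, lat 40°.
Square 3, 8: +3·2° lon, +8·1° lat → SW at lon -14°, lat 48°.
Subsquare o=14, g=6: +14·0.0833333° lon, +6·0.0416667° lat → SW at lon -12.8333°, lat 48.25°.
Cell spans 0.0833333° lon × 0.0416667° lat.
west -12.8333, east -12.7500.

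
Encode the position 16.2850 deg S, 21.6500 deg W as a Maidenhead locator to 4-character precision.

HH93

Offset from 180°W / 90°S: lon 158.35°, lat 73.72°.
Field: 158.35/20 → 7 → H, 73.72/10 → 7 → H; chars HH.
Square: 18.35/2 → 9, 3.72/1 → 3; chars 93.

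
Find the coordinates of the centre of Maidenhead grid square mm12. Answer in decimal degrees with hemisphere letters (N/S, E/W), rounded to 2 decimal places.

Field M=12, M=12: +12·20° lon, +12·10° lat → SW at lon 60°, lat 30°.
Square 1, 2: +1·2° lon, +2·1° lat → SW at lon 62°, lat 32°.
Cell spans 2° lon × 1° lat. Centre is SW corner plus half of each.
latitude 32.50° N, longitude 63.00° E.

32.50° N, 63.00° E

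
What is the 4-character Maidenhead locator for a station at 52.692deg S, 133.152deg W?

Add 180° to longitude and 90° to latitude: 46.85, 37.31.
Field: 46.85/20 → 2 → C, 37.31/10 → 3 → D; chars CD.
Square: 6.85/2 → 3, 7.31/1 → 7; chars 37.

CD37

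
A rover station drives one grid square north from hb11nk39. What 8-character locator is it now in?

HB11nl30

Latitude extended square 9; +1 → 10, wraps to 0, carry into subsquare.
Latitude subsquare k = 10; +1 → 11 = l.
The longitude characters are unchanged.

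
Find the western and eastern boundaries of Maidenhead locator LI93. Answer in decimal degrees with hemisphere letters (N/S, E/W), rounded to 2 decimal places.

58.00° E, 60.00° E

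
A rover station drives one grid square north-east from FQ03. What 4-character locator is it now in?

FQ14

Longitude square 0; +1 → 1.
Latitude square 3; +1 → 4.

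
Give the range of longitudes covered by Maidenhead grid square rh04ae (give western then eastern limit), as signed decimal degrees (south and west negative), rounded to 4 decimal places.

Field R=17, H=7: +17·20° lon, +7·10° lat → SW at lon 160°, lat -20°.
Square 0, 4: +0·2° lon, +4·1° lat → SW at lon 160°, lat -16°.
Subsquare a=0, e=4: +0·0.0833333° lon, +4·0.0416667° lat → SW at lon 160°, lat -15.8333°.
Cell spans 0.0833333° lon × 0.0416667° lat.
west 160.0000, east 160.0833.

160.0000, 160.0833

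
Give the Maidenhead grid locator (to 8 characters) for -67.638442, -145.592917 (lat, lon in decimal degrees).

BC72ei86

Offset from 180°W / 90°S: lon 34.40708°, lat 22.36156°.
Field: lon ⌊34.40708/20⌋ = 1 → B; lat ⌊22.36156/10⌋ = 2 → C.
Square: lon ⌊14.40708/2⌋ = 7; lat ⌊2.36156/1⌋ = 2.
Subsquare: lon ⌊0.40708/0.0833333⌋ = 4 → e; lat ⌊0.36156/0.0416667⌋ = 8 → i.
Extended square: lon ⌊0.07375/0.00833333⌋ = 8; lat ⌊0.02822/0.00416667⌋ = 6.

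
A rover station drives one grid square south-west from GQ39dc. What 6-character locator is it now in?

Longitude subsquare d = 3; −1 → 2 = c.
Latitude subsquare c = 2; −1 → 1 = b.

GQ39cb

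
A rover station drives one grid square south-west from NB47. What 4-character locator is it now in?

NB36

Longitude square 4; −1 → 3.
Latitude square 7; −1 → 6.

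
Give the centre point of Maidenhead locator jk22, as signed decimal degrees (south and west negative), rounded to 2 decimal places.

12.50, 5.00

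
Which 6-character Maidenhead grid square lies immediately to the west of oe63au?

OE53xu

Longitude subsquare a = 0; −1 → -1, wraps to 23 = x, carry into square.
Longitude square 6; −1 → 5.
The latitude characters are unchanged.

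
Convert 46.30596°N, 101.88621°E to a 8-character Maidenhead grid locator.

Shift to the Maidenhead origin (180°W, 90°S): lon 281.88621, lat 136.30596.
Field (20°×10°, letters A–R): lon ⌊281.88621/20⌋ = 14 → O; lat ⌊136.30596/10⌋ = 13 → N.
Square (2°×1°, digits 0–9): lon ⌊1.88621/2⌋ = 0; lat ⌊6.30596/1⌋ = 6.
Subsquare (5′×2.5′, letters a–x): lon ⌊1.88621/0.0833333⌋ = 22 → w; lat ⌊0.30596/0.0416667⌋ = 7 → h.
Extended square (30″×15″, digits 0–9): lon ⌊0.05288/0.00833333⌋ = 6; lat ⌊0.01429/0.00416667⌋ = 3.

ON06wh63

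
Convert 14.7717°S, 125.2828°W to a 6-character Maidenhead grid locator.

Shift to the Maidenhead origin (180°W, 90°S): lon 54.7172, lat 75.2283.
Field: 54.7172/20 → 2 → C, 75.2283/10 → 7 → H; chars CH.
Square: 14.7172/2 → 7, 5.2283/1 → 5; chars 75.
Subsquare: 0.7172/0.0833333 → 8 → i, 0.2283/0.0416667 → 5 → f; chars if.

CH75if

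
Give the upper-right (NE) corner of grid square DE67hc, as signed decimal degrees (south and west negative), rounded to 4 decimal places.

Field D=3, E=4: +3·20° lon, +4·10° lat → SW at lon -120°, lat -50°.
Square 6, 7: +6·2° lon, +7·1° lat → SW at lon -108°, lat -43°.
Subsquare h=7, c=2: +7·0.0833333° lon, +2·0.0416667° lat → SW at lon -107.417°, lat -42.9167°.
Cell spans 0.0833333° lon × 0.0416667° lat. NE corner is SW corner plus one full cell.
latitude -42.8750, longitude -107.3333.

-42.8750, -107.3333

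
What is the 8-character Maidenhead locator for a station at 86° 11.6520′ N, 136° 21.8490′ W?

CR16te66

Add 180° to longitude and 90° to latitude: 43.63585, 176.19420.
Field (20°×10°, letters A–R): lon ⌊43.63585/20⌋ = 2 → C; lat ⌊176.19420/10⌋ = 17 → R.
Square (2°×1°, digits 0–9): lon ⌊3.63585/2⌋ = 1; lat ⌊6.19420/1⌋ = 6.
Subsquare (5′×2.5′, letters a–x): lon ⌊1.63585/0.0833333⌋ = 19 → t; lat ⌊0.19420/0.0416667⌋ = 4 → e.
Extended square (30″×15″, digits 0–9): lon ⌊0.05252/0.00833333⌋ = 6; lat ⌊0.02753/0.00416667⌋ = 6.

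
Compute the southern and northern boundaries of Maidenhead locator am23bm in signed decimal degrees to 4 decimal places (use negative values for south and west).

33.5000, 33.5417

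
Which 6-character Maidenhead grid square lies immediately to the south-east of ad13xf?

Longitude subsquare x = 23; +1 → 24, wraps to 0 = a, carry into square.
Longitude square 1; +1 → 2.
Latitude subsquare f = 5; −1 → 4 = e.

AD23ae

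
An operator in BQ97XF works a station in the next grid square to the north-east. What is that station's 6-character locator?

CQ07ag

Longitude subsquare x = 23; +1 → 24, wraps to 0 = a, carry into square.
Longitude square 9; +1 → 10, wraps to 0, carry into field.
Longitude field B = 1; +1 → 2 = C.
Latitude subsquare f = 5; +1 → 6 = g.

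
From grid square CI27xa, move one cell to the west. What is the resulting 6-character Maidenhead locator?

CI27wa

Longitude subsquare x = 23; −1 → 22 = w.
The latitude characters are unchanged.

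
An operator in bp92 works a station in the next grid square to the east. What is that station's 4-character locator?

Longitude square 9; +1 → 10, wraps to 0, carry into field.
Longitude field B = 1; +1 → 2 = C.
The latitude characters are unchanged.

CP02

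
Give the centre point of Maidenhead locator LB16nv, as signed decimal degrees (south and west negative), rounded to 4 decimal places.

-73.1042, 43.1250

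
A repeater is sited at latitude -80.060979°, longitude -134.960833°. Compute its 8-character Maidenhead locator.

CA29mw45

Add 180° to longitude and 90° to latitude: 45.03917, 9.93902.
Field: lon ⌊45.03917/20⌋ = 2 → C; lat ⌊9.93902/10⌋ = 0 → A.
Square: lon ⌊5.03917/2⌋ = 2; lat ⌊9.93902/1⌋ = 9.
Subsquare: lon ⌊1.03917/0.0833333⌋ = 12 → m; lat ⌊0.93902/0.0416667⌋ = 22 → w.
Extended square: lon ⌊0.03917/0.00833333⌋ = 4; lat ⌊0.02235/0.00416667⌋ = 5.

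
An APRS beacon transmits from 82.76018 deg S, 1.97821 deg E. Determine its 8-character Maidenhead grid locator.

JA07xf77

Offset from 180°W / 90°S: lon 181.97821°, lat 7.23982°.
Field: lon ⌊181.97821/20⌋ = 9 → J; lat ⌊7.23982/10⌋ = 0 → A.
Square: lon ⌊1.97821/2⌋ = 0; lat ⌊7.23982/1⌋ = 7.
Subsquare: lon ⌊1.97821/0.0833333⌋ = 23 → x; lat ⌊0.23982/0.0416667⌋ = 5 → f.
Extended square: lon ⌊0.06154/0.00833333⌋ = 7; lat ⌊0.03149/0.00416667⌋ = 7.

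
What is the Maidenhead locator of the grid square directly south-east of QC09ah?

QC09bg

Longitude subsquare a = 0; +1 → 1 = b.
Latitude subsquare h = 7; −1 → 6 = g.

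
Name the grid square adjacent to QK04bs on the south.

QK04br

Latitude subsquare s = 18; −1 → 17 = r.
The longitude characters are unchanged.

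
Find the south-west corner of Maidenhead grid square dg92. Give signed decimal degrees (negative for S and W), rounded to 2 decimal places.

-28.00, -102.00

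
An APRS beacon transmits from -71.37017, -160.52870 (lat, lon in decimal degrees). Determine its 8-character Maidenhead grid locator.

AB98rp61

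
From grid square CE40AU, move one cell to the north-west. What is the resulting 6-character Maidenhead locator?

Longitude subsquare a = 0; −1 → -1, wraps to 23 = x, carry into square.
Longitude square 4; −1 → 3.
Latitude subsquare u = 20; +1 → 21 = v.

CE30xv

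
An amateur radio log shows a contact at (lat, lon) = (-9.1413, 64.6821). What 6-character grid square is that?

MI20iu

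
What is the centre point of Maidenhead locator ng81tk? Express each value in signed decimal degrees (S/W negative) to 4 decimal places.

-28.5625, 97.6250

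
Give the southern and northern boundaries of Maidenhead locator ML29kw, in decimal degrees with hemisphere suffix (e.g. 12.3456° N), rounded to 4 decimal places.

29.9167° N, 29.9583° N

Field M=12, L=11: +12·20° lon, +11·10° lat → SW at lon 60°, lat 20°.
Square 2, 9: +2·2° lon, +9·1° lat → SW at lon 64°, lat 29°.
Subsquare k=10, w=22: +10·0.0833333° lon, +22·0.0416667° lat → SW at lon 64.8333°, lat 29.9167°.
Cell spans 0.0833333° lon × 0.0416667° lat.
south 29.9167° N, north 29.9583° N.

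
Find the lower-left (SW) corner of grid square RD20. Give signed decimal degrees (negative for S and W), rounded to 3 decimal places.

Field R=17, D=3: +17·20° lon, +3·10° lat → SW at lon 160°, lat -60°.
Square 2, 0: +2·2° lon, +0·1° lat → SW at lon 164°, lat -60°.
latitude -60.000, longitude 164.000.

-60.000, 164.000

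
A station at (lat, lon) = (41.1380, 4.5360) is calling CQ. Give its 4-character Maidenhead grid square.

JN21

Shift to the Maidenhead origin (180°W, 90°S): lon 184.54, lat 131.14.
Field (20°×10°, letters A–R): lon ⌊184.54/20⌋ = 9 → J; lat ⌊131.14/10⌋ = 13 → N.
Square (2°×1°, digits 0–9): lon ⌊4.54/2⌋ = 2; lat ⌊1.14/1⌋ = 1.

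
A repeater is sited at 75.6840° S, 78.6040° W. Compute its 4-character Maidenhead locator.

FB04

Shift to the Maidenhead origin (180°W, 90°S): lon 101.40, lat 14.32.
Field: 101.40/20 → 5 → F, 14.32/10 → 1 → B; chars FB.
Square: 1.40/2 → 0, 4.32/1 → 4; chars 04.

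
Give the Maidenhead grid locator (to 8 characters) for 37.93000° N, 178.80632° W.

Shift to the Maidenhead origin (180°W, 90°S): lon 1.19368, lat 127.93000.
Field: lon ⌊1.19368/20⌋ = 0 → A; lat ⌊127.93000/10⌋ = 12 → M.
Square: lon ⌊1.19368/2⌋ = 0; lat ⌊7.93000/1⌋ = 7.
Subsquare: lon ⌊1.19368/0.0833333⌋ = 14 → o; lat ⌊0.93000/0.0416667⌋ = 22 → w.
Extended square: lon ⌊0.02701/0.00833333⌋ = 3; lat ⌊0.01333/0.00416667⌋ = 3.

AM07ow33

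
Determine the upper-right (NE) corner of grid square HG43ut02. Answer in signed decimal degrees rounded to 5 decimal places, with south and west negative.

-26.19583, -30.32500

Field H=7, G=6: +7·20° lon, +6·10° lat → SW at lon -40°, lat -30°.
Square 4, 3: +4·2° lon, +3·1° lat → SW at lon -32°, lat -27°.
Subsquare u=20, t=19: +20·0.0833333° lon, +19·0.0416667° lat → SW at lon -30.3333°, lat -26.2083°.
Extended square 0, 2: +0·0.00833333° lon, +2·0.00416667° lat → SW at lon -30.3333°, lat -26.2°.
Cell spans 0.00833333° lon × 0.00416667° lat. NE corner is SW corner plus one full cell.
latitude -26.19583, longitude -30.32500.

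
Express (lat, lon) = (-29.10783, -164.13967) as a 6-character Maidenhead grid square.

AG70wv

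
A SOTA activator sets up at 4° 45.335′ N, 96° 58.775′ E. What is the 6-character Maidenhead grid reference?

NJ84ls

Offset from 180°W / 90°S: lon 276.9796°, lat 94.7556°.
Field: lon ⌊276.9796/20⌋ = 13 → N; lat ⌊94.7556/10⌋ = 9 → J.
Square: lon ⌊16.9796/2⌋ = 8; lat ⌊4.7556/1⌋ = 4.
Subsquare: lon ⌊0.9796/0.0833333⌋ = 11 → l; lat ⌊0.7556/0.0416667⌋ = 18 → s.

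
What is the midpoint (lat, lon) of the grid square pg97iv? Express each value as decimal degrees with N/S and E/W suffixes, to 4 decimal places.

Field P=15, G=6: +15·20° lon, +6·10° lat → SW at lon 120°, lat -30°.
Square 9, 7: +9·2° lon, +7·1° lat → SW at lon 138°, lat -23°.
Subsquare i=8, v=21: +8·0.0833333° lon, +21·0.0416667° lat → SW at lon 138.667°, lat -22.125°.
Cell spans 0.0833333° lon × 0.0416667° lat. Centre is SW corner plus half of each.
latitude 22.1042° S, longitude 138.7083° E.

22.1042° S, 138.7083° E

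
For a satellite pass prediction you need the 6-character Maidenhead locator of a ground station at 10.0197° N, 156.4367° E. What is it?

QK80fa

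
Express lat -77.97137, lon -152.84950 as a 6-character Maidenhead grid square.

Add 180° to longitude and 90° to latitude: 27.1505, 12.0286.
Field (20°×10°, letters A–R): 27.1505/20 → 1 → B, 12.0286/10 → 1 → B; chars BB.
Square (2°×1°, digits 0–9): 7.1505/2 → 3, 2.0286/1 → 2; chars 32.
Subsquare (5′×2.5′, letters a–x): 1.1505/0.0833333 → 13 → n, 0.0286/0.0416667 → 0 → a; chars na.

BB32na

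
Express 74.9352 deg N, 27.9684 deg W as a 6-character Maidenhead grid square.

HQ64aw

Shift to the Maidenhead origin (180°W, 90°S): lon 152.0316, lat 164.9352.
Field: lon ⌊152.0316/20⌋ = 7 → H; lat ⌊164.9352/10⌋ = 16 → Q.
Square: lon ⌊12.0316/2⌋ = 6; lat ⌊4.9352/1⌋ = 4.
Subsquare: lon ⌊0.0316/0.0833333⌋ = 0 → a; lat ⌊0.9352/0.0416667⌋ = 22 → w.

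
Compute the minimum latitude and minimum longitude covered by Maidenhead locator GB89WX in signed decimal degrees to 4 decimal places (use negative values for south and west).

-70.0417, -42.1667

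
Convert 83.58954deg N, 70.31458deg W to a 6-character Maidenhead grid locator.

Offset from 180°W / 90°S: lon 109.6854°, lat 173.5895°.
Field: 109.6854/20 → 5 → F, 173.5895/10 → 17 → R; chars FR.
Square: 9.6854/2 → 4, 3.5895/1 → 3; chars 43.
Subsquare: 1.6854/0.0833333 → 20 → u, 0.5895/0.0416667 → 14 → o; chars uo.

FR43uo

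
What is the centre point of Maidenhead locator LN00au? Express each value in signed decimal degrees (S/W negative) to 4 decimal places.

40.8542, 40.0417

Field L=11, N=13: +11·20° lon, +13·10° lat → SW at lon 40°, lat 40°.
Square 0, 0: +0·2° lon, +0·1° lat → SW at lon 40°, lat 40°.
Subsquare a=0, u=20: +0·0.0833333° lon, +20·0.0416667° lat → SW at lon 40°, lat 40.8333°.
Cell spans 0.0833333° lon × 0.0416667° lat. Centre is SW corner plus half of each.
latitude 40.8542, longitude 40.0417.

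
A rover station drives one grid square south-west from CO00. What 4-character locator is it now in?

BN99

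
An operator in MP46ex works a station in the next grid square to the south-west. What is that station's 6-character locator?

Longitude subsquare e = 4; −1 → 3 = d.
Latitude subsquare x = 23; −1 → 22 = w.

MP46dw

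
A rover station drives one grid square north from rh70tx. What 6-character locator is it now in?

Latitude subsquare x = 23; +1 → 24, wraps to 0 = a, carry into square.
Latitude square 0; +1 → 1.
The longitude characters are unchanged.

RH71ta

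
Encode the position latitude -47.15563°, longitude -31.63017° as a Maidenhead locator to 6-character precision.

Shift to the Maidenhead origin (180°W, 90°S): lon 148.3698, lat 42.8444.
Field: lon ⌊148.3698/20⌋ = 7 → H; lat ⌊42.8444/10⌋ = 4 → E.
Square: lon ⌊8.3698/2⌋ = 4; lat ⌊2.8444/1⌋ = 2.
Subsquare: lon ⌊0.3698/0.0833333⌋ = 4 → e; lat ⌊0.8444/0.0416667⌋ = 20 → u.

HE42eu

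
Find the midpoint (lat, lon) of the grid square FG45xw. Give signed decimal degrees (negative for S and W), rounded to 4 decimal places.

Field F=5, G=6: +5·20° lon, +6·10° lat → SW at lon -80°, lat -30°.
Square 4, 5: +4·2° lon, +5·1° lat → SW at lon -72°, lat -25°.
Subsquare x=23, w=22: +23·0.0833333° lon, +22·0.0416667° lat → SW at lon -70.0833°, lat -24.0833°.
Cell spans 0.0833333° lon × 0.0416667° lat. Centre is SW corner plus half of each.
latitude -24.0625, longitude -70.0417.

-24.0625, -70.0417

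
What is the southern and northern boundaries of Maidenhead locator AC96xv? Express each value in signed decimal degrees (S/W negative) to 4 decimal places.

-63.1250, -63.0833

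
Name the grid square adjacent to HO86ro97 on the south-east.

HO86so06

Longitude extended square 9; +1 → 10, wraps to 0, carry into subsquare.
Longitude subsquare r = 17; +1 → 18 = s.
Latitude extended square 7; −1 → 6.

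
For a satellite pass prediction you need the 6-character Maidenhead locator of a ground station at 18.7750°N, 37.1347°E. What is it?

KK88ns

Shift to the Maidenhead origin (180°W, 90°S): lon 217.1347, lat 108.7750.
Field: lon ⌊217.1347/20⌋ = 10 → K; lat ⌊108.7750/10⌋ = 10 → K.
Square: lon ⌊17.1347/2⌋ = 8; lat ⌊8.7750/1⌋ = 8.
Subsquare: lon ⌊1.1347/0.0833333⌋ = 13 → n; lat ⌊0.7750/0.0416667⌋ = 18 → s.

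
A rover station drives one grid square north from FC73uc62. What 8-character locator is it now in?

FC73uc63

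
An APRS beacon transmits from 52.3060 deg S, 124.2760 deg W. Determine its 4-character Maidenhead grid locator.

Shift to the Maidenhead origin (180°W, 90°S): lon 55.72, lat 37.69.
Field: lon ⌊55.72/20⌋ = 2 → C; lat ⌊37.69/10⌋ = 3 → D.
Square: lon ⌊15.72/2⌋ = 7; lat ⌊7.69/1⌋ = 7.

CD77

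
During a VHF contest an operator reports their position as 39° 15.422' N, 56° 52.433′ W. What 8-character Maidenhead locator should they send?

GM19ng51

Offset from 180°W / 90°S: lon 123.12612°, lat 129.25703°.
Field (20°×10°, letters A–R): 123.12612/20 → 6 → G, 129.25703/10 → 12 → M; chars GM.
Square (2°×1°, digits 0–9): 3.12612/2 → 1, 9.25703/1 → 9; chars 19.
Subsquare (5′×2.5′, letters a–x): 1.12612/0.0833333 → 13 → n, 0.25703/0.0416667 → 6 → g; chars ng.
Extended square (30″×15″, digits 0–9): 0.04278/0.00833333 → 5, 0.00703/0.00416667 → 1; chars 51.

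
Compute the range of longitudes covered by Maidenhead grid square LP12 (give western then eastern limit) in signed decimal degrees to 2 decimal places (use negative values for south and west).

42.00, 44.00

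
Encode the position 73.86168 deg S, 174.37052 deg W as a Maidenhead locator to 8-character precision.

Shift to the Maidenhead origin (180°W, 90°S): lon 5.62948, lat 16.13832.
Field: lon ⌊5.62948/20⌋ = 0 → A; lat ⌊16.13832/10⌋ = 1 → B.
Square: lon ⌊5.62948/2⌋ = 2; lat ⌊6.13832/1⌋ = 6.
Subsquare: lon ⌊1.62948/0.0833333⌋ = 19 → t; lat ⌊0.13832/0.0416667⌋ = 3 → d.
Extended square: lon ⌊0.04615/0.00833333⌋ = 5; lat ⌊0.01332/0.00416667⌋ = 3.

AB26td53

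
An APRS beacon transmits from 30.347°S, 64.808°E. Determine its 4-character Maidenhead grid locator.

MF29

Add 180° to longitude and 90° to latitude: 244.81, 59.65.
Field: 244.81/20 → 12 → M, 59.65/10 → 5 → F; chars MF.
Square: 4.81/2 → 2, 9.65/1 → 9; chars 29.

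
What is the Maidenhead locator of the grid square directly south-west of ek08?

Longitude square 0; −1 → -1, wraps to 9, carry into field.
Longitude field E = 4; −1 → 3 = D.
Latitude square 8; −1 → 7.

DK97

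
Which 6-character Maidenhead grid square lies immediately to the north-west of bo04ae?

Longitude subsquare a = 0; −1 → -1, wraps to 23 = x, carry into square.
Longitude square 0; −1 → -1, wraps to 9, carry into field.
Longitude field B = 1; −1 → 0 = A.
Latitude subsquare e = 4; +1 → 5 = f.

AO94xf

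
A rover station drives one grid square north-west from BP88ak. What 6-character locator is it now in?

BP78xl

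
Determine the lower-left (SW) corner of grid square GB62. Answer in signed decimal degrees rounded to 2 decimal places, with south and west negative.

Field G=6, B=1: +6·20° lon, +1·10° lat → SW at lon -60°, lat -80°.
Square 6, 2: +6·2° lon, +2·1° lat → SW at lon -48°, lat -78°.
latitude -78.00, longitude -48.00.

-78.00, -48.00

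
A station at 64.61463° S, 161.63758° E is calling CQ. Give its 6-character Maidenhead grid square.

Shift to the Maidenhead origin (180°W, 90°S): lon 341.6376, lat 25.3854.
Field: lon ⌊341.6376/20⌋ = 17 → R; lat ⌊25.3854/10⌋ = 2 → C.
Square: lon ⌊1.6376/2⌋ = 0; lat ⌊5.3854/1⌋ = 5.
Subsquare: lon ⌊1.6376/0.0833333⌋ = 19 → t; lat ⌊0.3854/0.0416667⌋ = 9 → j.

RC05tj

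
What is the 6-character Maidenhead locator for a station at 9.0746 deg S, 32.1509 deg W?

Add 180° to longitude and 90° to latitude: 147.8491, 80.9254.
Field: 147.8491/20 → 7 → H, 80.9254/10 → 8 → I; chars HI.
Square: 7.8491/2 → 3, 0.9254/1 → 0; chars 30.
Subsquare: 1.8491/0.0833333 → 22 → w, 0.9254/0.0416667 → 22 → w; chars ww.

HI30ww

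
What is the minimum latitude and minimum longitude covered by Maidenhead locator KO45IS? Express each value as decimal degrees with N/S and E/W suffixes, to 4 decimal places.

55.7500° N, 28.6667° E

Field K=10, O=14: +10·20° lon, +14·10° lat → SW at lon 20°, lat 50°.
Square 4, 5: +4·2° lon, +5·1° lat → SW at lon 28°, lat 55°.
Subsquare i=8, s=18: +8·0.0833333° lon, +18·0.0416667° lat → SW at lon 28.6667°, lat 55.75°.
latitude 55.7500° N, longitude 28.6667° E.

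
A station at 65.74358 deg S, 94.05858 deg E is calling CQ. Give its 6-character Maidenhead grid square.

Offset from 180°W / 90°S: lon 274.0586°, lat 24.2564°.
Field: lon ⌊274.0586/20⌋ = 13 → N; lat ⌊24.2564/10⌋ = 2 → C.
Square: lon ⌊14.0586/2⌋ = 7; lat ⌊4.2564/1⌋ = 4.
Subsquare: lon ⌊0.0586/0.0833333⌋ = 0 → a; lat ⌊0.2564/0.0416667⌋ = 6 → g.

NC74ag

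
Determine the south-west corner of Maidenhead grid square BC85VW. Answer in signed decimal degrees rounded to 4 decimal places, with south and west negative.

-64.0833, -142.2500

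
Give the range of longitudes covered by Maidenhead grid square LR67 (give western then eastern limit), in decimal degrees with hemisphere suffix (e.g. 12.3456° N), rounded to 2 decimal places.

Field L=11, R=17: +11·20° lon, +17·10° lat → SW at lon 40°, lat 80°.
Square 6, 7: +6·2° lon, +7·1° lat → SW at lon 52°, lat 87°.
Cell spans 2° lon × 1° lat.
west 52.00° E, east 54.00° E.

52.00° E, 54.00° E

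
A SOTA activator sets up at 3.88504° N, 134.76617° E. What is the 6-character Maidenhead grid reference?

PJ73jv

Shift to the Maidenhead origin (180°W, 90°S): lon 314.7662, lat 93.8850.
Field (20°×10°, letters A–R): 314.7662/20 → 15 → P, 93.8850/10 → 9 → J; chars PJ.
Square (2°×1°, digits 0–9): 14.7662/2 → 7, 3.8850/1 → 3; chars 73.
Subsquare (5′×2.5′, letters a–x): 0.7662/0.0833333 → 9 → j, 0.8850/0.0416667 → 21 → v; chars jv.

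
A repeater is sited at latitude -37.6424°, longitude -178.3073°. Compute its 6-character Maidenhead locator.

AF02ui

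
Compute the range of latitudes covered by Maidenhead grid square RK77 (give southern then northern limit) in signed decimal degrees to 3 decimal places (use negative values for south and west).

17.000, 18.000

Field R=17, K=10: +17·20° lon, +10·10° lat → SW at lon 160°, lat 10°.
Square 7, 7: +7·2° lon, +7·1° lat → SW at lon 174°, lat 17°.
Cell spans 2° lon × 1° lat.
south 17.000, north 18.000.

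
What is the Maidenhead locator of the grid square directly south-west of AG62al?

Longitude subsquare a = 0; −1 → -1, wraps to 23 = x, carry into square.
Longitude square 6; −1 → 5.
Latitude subsquare l = 11; −1 → 10 = k.

AG52xk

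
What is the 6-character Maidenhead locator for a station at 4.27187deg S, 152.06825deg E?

QI65ar

Shift to the Maidenhead origin (180°W, 90°S): lon 332.0683, lat 85.7281.
Field: 332.0683/20 → 16 → Q, 85.7281/10 → 8 → I; chars QI.
Square: 12.0683/2 → 6, 5.7281/1 → 5; chars 65.
Subsquare: 0.0683/0.0833333 → 0 → a, 0.7281/0.0416667 → 17 → r; chars ar.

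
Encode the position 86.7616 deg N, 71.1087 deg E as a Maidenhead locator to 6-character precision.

MR56ns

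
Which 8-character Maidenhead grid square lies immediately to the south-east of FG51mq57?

FG51mq66

Longitude extended square 5; +1 → 6.
Latitude extended square 7; −1 → 6.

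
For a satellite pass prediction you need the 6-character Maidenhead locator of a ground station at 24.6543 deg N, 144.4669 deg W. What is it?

Offset from 180°W / 90°S: lon 35.5331°, lat 114.6543°.
Field: lon ⌊35.5331/20⌋ = 1 → B; lat ⌊114.6543/10⌋ = 11 → L.
Square: lon ⌊15.5331/2⌋ = 7; lat ⌊4.6543/1⌋ = 4.
Subsquare: lon ⌊1.5331/0.0833333⌋ = 18 → s; lat ⌊0.6543/0.0416667⌋ = 15 → p.

BL74sp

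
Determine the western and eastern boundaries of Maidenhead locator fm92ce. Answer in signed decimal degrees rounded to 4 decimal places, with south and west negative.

-61.8333, -61.7500

Field F=5, M=12: +5·20° lon, +12·10° lat → SW at lon -80°, lat 30°.
Square 9, 2: +9·2° lon, +2·1° lat → SW at lon -62°, lat 32°.
Subsquare c=2, e=4: +2·0.0833333° lon, +4·0.0416667° lat → SW at lon -61.8333°, lat 32.1667°.
Cell spans 0.0833333° lon × 0.0416667° lat.
west -61.8333, east -61.7500.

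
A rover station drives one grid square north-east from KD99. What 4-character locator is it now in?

LE00

Longitude square 9; +1 → 10, wraps to 0, carry into field.
Longitude field K = 10; +1 → 11 = L.
Latitude square 9; +1 → 10, wraps to 0, carry into field.
Latitude field D = 3; +1 → 4 = E.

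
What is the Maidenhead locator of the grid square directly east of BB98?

CB08

Longitude square 9; +1 → 10, wraps to 0, carry into field.
Longitude field B = 1; +1 → 2 = C.
The latitude characters are unchanged.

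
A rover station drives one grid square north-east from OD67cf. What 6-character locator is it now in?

OD67dg

Longitude subsquare c = 2; +1 → 3 = d.
Latitude subsquare f = 5; +1 → 6 = g.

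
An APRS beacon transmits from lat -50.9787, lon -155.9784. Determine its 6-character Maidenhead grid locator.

BD29aa

Offset from 180°W / 90°S: lon 24.0216°, lat 39.0213°.
Field: lon ⌊24.0216/20⌋ = 1 → B; lat ⌊39.0213/10⌋ = 3 → D.
Square: lon ⌊4.0216/2⌋ = 2; lat ⌊9.0213/1⌋ = 9.
Subsquare: lon ⌊0.0216/0.0833333⌋ = 0 → a; lat ⌊0.0213/0.0416667⌋ = 0 → a.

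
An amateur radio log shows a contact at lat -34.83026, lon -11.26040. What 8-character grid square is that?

Shift to the Maidenhead origin (180°W, 90°S): lon 168.73960, lat 55.16974.
Field: lon ⌊168.73960/20⌋ = 8 → I; lat ⌊55.16974/10⌋ = 5 → F.
Square: lon ⌊8.73960/2⌋ = 4; lat ⌊5.16974/1⌋ = 5.
Subsquare: lon ⌊0.73960/0.0833333⌋ = 8 → i; lat ⌊0.16974/0.0416667⌋ = 4 → e.
Extended square: lon ⌊0.07293/0.00833333⌋ = 8; lat ⌊0.00307/0.00416667⌋ = 0.

IF45ie80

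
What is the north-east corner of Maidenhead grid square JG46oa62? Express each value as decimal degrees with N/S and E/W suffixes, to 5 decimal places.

Field J=9, G=6: +9·20° lon, +6·10° lat → SW at lon 0°, lat -30°.
Square 4, 6: +4·2° lon, +6·1° lat → SW at lon 8°, lat -24°.
Subsquare o=14, a=0: +14·0.0833333° lon, +0·0.0416667° lat → SW at lon 9.16667°, lat -24°.
Extended square 6, 2: +6·0.00833333° lon, +2·0.00416667° lat → SW at lon 9.21667°, lat -23.9917°.
Cell spans 0.00833333° lon × 0.00416667° lat. NE corner is SW corner plus one full cell.
latitude 23.98750° S, longitude 9.22500° E.

23.98750° S, 9.22500° E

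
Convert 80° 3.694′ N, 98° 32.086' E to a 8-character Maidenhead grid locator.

Add 180° to longitude and 90° to latitude: 278.53477, 170.06157.
Field: lon ⌊278.53477/20⌋ = 13 → N; lat ⌊170.06157/10⌋ = 17 → R.
Square: lon ⌊18.53477/2⌋ = 9; lat ⌊0.06157/1⌋ = 0.
Subsquare: lon ⌊0.53477/0.0833333⌋ = 6 → g; lat ⌊0.06157/0.0416667⌋ = 1 → b.
Extended square: lon ⌊0.03477/0.00833333⌋ = 4; lat ⌊0.01990/0.00416667⌋ = 4.

NR90gb44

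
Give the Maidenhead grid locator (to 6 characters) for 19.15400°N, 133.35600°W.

Add 180° to longitude and 90° to latitude: 46.6440, 109.1540.
Field: lon ⌊46.6440/20⌋ = 2 → C; lat ⌊109.1540/10⌋ = 10 → K.
Square: lon ⌊6.6440/2⌋ = 3; lat ⌊9.1540/1⌋ = 9.
Subsquare: lon ⌊0.6440/0.0833333⌋ = 7 → h; lat ⌊0.1540/0.0416667⌋ = 3 → d.

CK39hd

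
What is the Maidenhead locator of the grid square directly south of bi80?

BH89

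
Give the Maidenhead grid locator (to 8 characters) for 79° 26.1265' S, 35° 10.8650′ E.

Add 180° to longitude and 90° to latitude: 215.18108, 10.56456.
Field: lon ⌊215.18108/20⌋ = 10 → K; lat ⌊10.56456/10⌋ = 1 → B.
Square: lon ⌊15.18108/2⌋ = 7; lat ⌊0.56456/1⌋ = 0.
Subsquare: lon ⌊1.18108/0.0833333⌋ = 14 → o; lat ⌊0.56456/0.0416667⌋ = 13 → n.
Extended square: lon ⌊0.01442/0.00833333⌋ = 1; lat ⌊0.02289/0.00416667⌋ = 5.

KB70on15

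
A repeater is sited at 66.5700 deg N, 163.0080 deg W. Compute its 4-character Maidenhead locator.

AP86

Add 180° to longitude and 90° to latitude: 16.99, 156.57.
Field: 16.99/20 → 0 → A, 156.57/10 → 15 → P; chars AP.
Square: 16.99/2 → 8, 6.57/1 → 6; chars 86.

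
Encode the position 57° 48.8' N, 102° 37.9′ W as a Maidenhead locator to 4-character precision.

DO87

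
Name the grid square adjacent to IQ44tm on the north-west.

IQ44sn

Longitude subsquare t = 19; −1 → 18 = s.
Latitude subsquare m = 12; +1 → 13 = n.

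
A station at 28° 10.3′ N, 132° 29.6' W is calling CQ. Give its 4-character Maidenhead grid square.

CL38

Shift to the Maidenhead origin (180°W, 90°S): lon 47.51, lat 118.17.
Field: 47.51/20 → 2 → C, 118.17/10 → 11 → L; chars CL.
Square: 7.51/2 → 3, 8.17/1 → 8; chars 38.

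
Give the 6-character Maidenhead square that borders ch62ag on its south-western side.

CH52xf

Longitude subsquare a = 0; −1 → -1, wraps to 23 = x, carry into square.
Longitude square 6; −1 → 5.
Latitude subsquare g = 6; −1 → 5 = f.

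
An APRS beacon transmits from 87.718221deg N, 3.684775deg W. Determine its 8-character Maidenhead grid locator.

IR87dr72

Offset from 180°W / 90°S: lon 176.31522°, lat 177.71822°.
Field: lon ⌊176.31522/20⌋ = 8 → I; lat ⌊177.71822/10⌋ = 17 → R.
Square: lon ⌊16.31522/2⌋ = 8; lat ⌊7.71822/1⌋ = 7.
Subsquare: lon ⌊0.31522/0.0833333⌋ = 3 → d; lat ⌊0.71822/0.0416667⌋ = 17 → r.
Extended square: lon ⌊0.06522/0.00833333⌋ = 7; lat ⌊0.00989/0.00416667⌋ = 2.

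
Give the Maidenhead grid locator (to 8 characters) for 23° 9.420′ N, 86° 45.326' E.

Shift to the Maidenhead origin (180°W, 90°S): lon 266.75543, lat 113.15700.
Field (20°×10°, letters A–R): 266.75543/20 → 13 → N, 113.15700/10 → 11 → L; chars NL.
Square (2°×1°, digits 0–9): 6.75543/2 → 3, 3.15700/1 → 3; chars 33.
Subsquare (5′×2.5′, letters a–x): 0.75543/0.0833333 → 9 → j, 0.15700/0.0416667 → 3 → d; chars jd.
Extended square (30″×15″, digits 0–9): 0.00543/0.00833333 → 0, 0.03200/0.00416667 → 7; chars 07.

NL33jd07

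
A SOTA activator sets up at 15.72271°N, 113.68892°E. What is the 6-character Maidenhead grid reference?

OK65ur

Shift to the Maidenhead origin (180°W, 90°S): lon 293.6889, lat 105.7227.
Field: 293.6889/20 → 14 → O, 105.7227/10 → 10 → K; chars OK.
Square: 13.6889/2 → 6, 5.7227/1 → 5; chars 65.
Subsquare: 1.6889/0.0833333 → 20 → u, 0.7227/0.0416667 → 17 → r; chars ur.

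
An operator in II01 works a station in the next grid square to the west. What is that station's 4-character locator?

Longitude square 0; −1 → -1, wraps to 9, carry into field.
Longitude field I = 8; −1 → 7 = H.
The latitude characters are unchanged.

HI91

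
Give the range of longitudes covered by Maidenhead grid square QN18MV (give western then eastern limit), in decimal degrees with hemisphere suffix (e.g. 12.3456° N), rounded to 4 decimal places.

Field Q=16, N=13: +16·20° lon, +13·10° lat → SW at lon 140°, lat 40°.
Square 1, 8: +1·2° lon, +8·1° lat → SW at lon 142°, lat 48°.
Subsquare m=12, v=21: +12·0.0833333° lon, +21·0.0416667° lat → SW at lon 143°, lat 48.875°.
Cell spans 0.0833333° lon × 0.0416667° lat.
west 143.0000° E, east 143.0833° E.

143.0000° E, 143.0833° E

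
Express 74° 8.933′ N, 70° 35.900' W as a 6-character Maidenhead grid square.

FQ44qd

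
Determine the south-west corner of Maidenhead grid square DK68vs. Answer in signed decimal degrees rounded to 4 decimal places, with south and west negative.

Field D=3, K=10: +3·20° lon, +10·10° lat → SW at lon -120°, lat 10°.
Square 6, 8: +6·2° lon, +8·1° lat → SW at lon -108°, lat 18°.
Subsquare v=21, s=18: +21·0.0833333° lon, +18·0.0416667° lat → SW at lon -106.25°, lat 18.75°.
latitude 18.7500, longitude -106.2500.

18.7500, -106.2500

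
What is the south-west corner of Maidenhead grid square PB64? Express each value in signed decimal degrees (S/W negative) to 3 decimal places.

-76.000, 132.000

Field P=15, B=1: +15·20° lon, +1·10° lat → SW at lon 120°, lat -80°.
Square 6, 4: +6·2° lon, +4·1° lat → SW at lon 132°, lat -76°.
latitude -76.000, longitude 132.000.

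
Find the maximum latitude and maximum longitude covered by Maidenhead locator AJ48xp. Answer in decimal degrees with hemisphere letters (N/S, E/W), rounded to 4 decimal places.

8.6667° N, 170.0000° W

Field A=0, J=9: +0·20° lon, +9·10° lat → SW at lon -180°, lat 0°.
Square 4, 8: +4·2° lon, +8·1° lat → SW at lon -172°, lat 8°.
Subsquare x=23, p=15: +23·0.0833333° lon, +15·0.0416667° lat → SW at lon -170.083°, lat 8.625°.
Cell spans 0.0833333° lon × 0.0416667° lat. NE corner is SW corner plus one full cell.
latitude 8.6667° N, longitude 170.0000° W.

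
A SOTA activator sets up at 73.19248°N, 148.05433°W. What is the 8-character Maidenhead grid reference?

BQ53xe36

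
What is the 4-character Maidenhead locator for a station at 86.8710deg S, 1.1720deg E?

JA03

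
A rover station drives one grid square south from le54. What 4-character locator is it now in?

LE53

Latitude square 4; −1 → 3.
The longitude characters are unchanged.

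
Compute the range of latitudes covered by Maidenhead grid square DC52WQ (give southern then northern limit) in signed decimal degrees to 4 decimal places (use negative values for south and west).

-67.3333, -67.2917

Field D=3, C=2: +3·20° lon, +2·10° lat → SW at lon -120°, lat -70°.
Square 5, 2: +5·2° lon, +2·1° lat → SW at lon -110°, lat -68°.
Subsquare w=22, q=16: +22·0.0833333° lon, +16·0.0416667° lat → SW at lon -108.167°, lat -67.3333°.
Cell spans 0.0833333° lon × 0.0416667° lat.
south -67.3333, north -67.2917.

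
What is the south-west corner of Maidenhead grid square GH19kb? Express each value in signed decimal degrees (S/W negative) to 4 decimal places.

-10.9583, -57.1667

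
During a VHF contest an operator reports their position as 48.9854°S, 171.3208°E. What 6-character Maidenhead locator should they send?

Shift to the Maidenhead origin (180°W, 90°S): lon 351.3208, lat 41.0146.
Field: lon ⌊351.3208/20⌋ = 17 → R; lat ⌊41.0146/10⌋ = 4 → E.
Square: lon ⌊11.3208/2⌋ = 5; lat ⌊1.0146/1⌋ = 1.
Subsquare: lon ⌊1.3208/0.0833333⌋ = 15 → p; lat ⌊0.0146/0.0416667⌋ = 0 → a.

RE51pa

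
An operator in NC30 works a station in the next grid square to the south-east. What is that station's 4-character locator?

Longitude square 3; +1 → 4.
Latitude square 0; −1 → -1, wraps to 9, carry into field.
Latitude field C = 2; −1 → 1 = B.

NB49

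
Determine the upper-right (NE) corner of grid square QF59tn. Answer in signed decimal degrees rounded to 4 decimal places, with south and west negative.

-30.4167, 151.6667

Field Q=16, F=5: +16·20° lon, +5·10° lat → SW at lon 140°, lat -40°.
Square 5, 9: +5·2° lon, +9·1° lat → SW at lon 150°, lat -31°.
Subsquare t=19, n=13: +19·0.0833333° lon, +13·0.0416667° lat → SW at lon 151.583°, lat -30.4583°.
Cell spans 0.0833333° lon × 0.0416667° lat. NE corner is SW corner plus one full cell.
latitude -30.4167, longitude 151.6667.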